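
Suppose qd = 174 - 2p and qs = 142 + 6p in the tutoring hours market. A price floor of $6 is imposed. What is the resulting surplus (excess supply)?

Equilibrium price would be p* = 4, so the floor at 6 binds.
At p = 6: qd = 162, qs = 178.
Surplus = 178 − 162 = 16.

Surplus = 16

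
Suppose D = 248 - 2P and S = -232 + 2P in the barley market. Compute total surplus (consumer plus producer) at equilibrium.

Equilibrium: 248 - 2P = -232 + 2P gives P* = 120, Q* = 8.
Demand choke price: P = 124; supply starts at P = 116.
CS = ½(124 − 120)(8) = 16; PS = ½(120 − 116)(8) = 16.

Total surplus = 32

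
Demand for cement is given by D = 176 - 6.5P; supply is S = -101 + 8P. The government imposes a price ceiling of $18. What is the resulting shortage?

Shortage = 16

Equilibrium price would be P* = 554/29, so the ceiling at 18 binds.
At P = 18: D = 176 − 6.5(18) = 59, S = -101 + 8(18) = 43.
Shortage = 59 − 43 = 16.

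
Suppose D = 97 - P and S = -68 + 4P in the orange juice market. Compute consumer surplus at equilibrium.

Equilibrium: 97 - P = -68 + 4P gives P* = 33, Q* = 64.
Demand choke price (D = 0): P = 97.
CS = ½(97 − 33)(64) = 2048.

Consumer surplus = 2048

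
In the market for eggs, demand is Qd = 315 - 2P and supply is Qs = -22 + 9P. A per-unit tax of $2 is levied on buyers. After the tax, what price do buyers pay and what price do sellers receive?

Buyers pay 355/11, sellers receive 333/11

Pre-tax equilibrium: P* = 337/11, Q* = 2791/11.
Tax on buyers shifts demand to Qd = 315 − 2(P + 2) = 311 - 2P.
311 - 2P = -22 + 9P gives seller price Ps = 333/11; buyers pay Pb = 333/11 + 2 = 355/11.
New quantity: Q = 315 − 2(355/11) = 2755/11.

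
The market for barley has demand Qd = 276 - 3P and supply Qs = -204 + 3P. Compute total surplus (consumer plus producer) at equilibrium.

Total surplus = 432

Equilibrium: 276 - 3P = -204 + 3P gives P* = 80, Q* = 36.
Demand choke price: P = 92; supply starts at P = 68.
CS = ½(92 − 80)(36) = 216; PS = ½(80 − 68)(36) = 216.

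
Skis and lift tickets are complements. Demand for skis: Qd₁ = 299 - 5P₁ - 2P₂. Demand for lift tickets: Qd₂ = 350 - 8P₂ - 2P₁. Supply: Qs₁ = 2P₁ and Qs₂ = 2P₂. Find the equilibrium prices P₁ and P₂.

P₁ = 1145/33, P₂ = 926/33

Market 1: 299 - 5P₁ - 2P₂ = 2P₁ → 7P₁ + 2P₂ = 299.
Market 2: 10P₂ + 2P₁ = 350.
Eliminating P₂: 10×(1) − 2×(2) gives 66P₁ = 2290, so P₁ = 1145/33.
Back-substitute into (2): P₂ = (350 − 2×1145/33) / 10 = 926/33.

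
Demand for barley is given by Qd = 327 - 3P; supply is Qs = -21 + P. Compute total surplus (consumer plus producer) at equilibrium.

Equilibrium: 327 - 3P = -21 + P gives P* = 87, Q* = 66.
Demand choke price: P = 109; supply starts at P = 21.
CS = ½(109 − 87)(66) = 726; PS = ½(87 − 21)(66) = 2178.

Total surplus = 2904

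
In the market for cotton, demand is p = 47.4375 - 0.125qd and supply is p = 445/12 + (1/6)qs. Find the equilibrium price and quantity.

Set the two price expressions equal: 47.4375 - 0.125q = 445/12 + (1/6)q.
497/48 = (7/24)q, so q* = 35.5.
p* = 47.4375 − (0.125)(35.5) = 43.

p* = 43, q* = 35.5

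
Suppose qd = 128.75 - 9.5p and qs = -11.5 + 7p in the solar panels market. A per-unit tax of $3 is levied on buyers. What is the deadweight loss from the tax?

Pre-tax equilibrium: p* = 8.5, q* = 48.
Tax on buyers shifts demand to qd = 128.75 − 9.5(p + 3) = 100.25 - 9.5p.
100.25 - 9.5p = -11.5 + 7p gives seller price ps = 149/22; buyers pay pb = 149/22 + 3 = 215/22.
New quantity: q = 128.75 − 9.5(215/22) = 395/11.
DWL = ½ × 3 × (48 − 395/11) = 399/22.

Deadweight loss = 399/22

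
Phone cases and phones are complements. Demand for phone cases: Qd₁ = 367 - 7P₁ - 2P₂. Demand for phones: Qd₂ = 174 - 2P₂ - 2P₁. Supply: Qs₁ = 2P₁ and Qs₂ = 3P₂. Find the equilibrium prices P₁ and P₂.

Market 1: 367 - 7P₁ - 2P₂ = 2P₁ → 9P₁ + 2P₂ = 367.
Market 2: 5P₂ + 2P₁ = 174.
Eliminating P₂: 5×(1) − 2×(2) gives 41P₁ = 1487, so P₁ = 1487/41.
Back-substitute into (2): P₂ = (174 − 2×1487/41) / 5 = 832/41.

P₁ = 1487/41, P₂ = 832/41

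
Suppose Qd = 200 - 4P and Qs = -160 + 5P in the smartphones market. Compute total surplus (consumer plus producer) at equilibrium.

Equilibrium: 200 - 4P = -160 + 5P gives P* = 40, Q* = 40.
Demand choke price: P = 50; supply starts at P = 32.
CS = ½(50 − 40)(40) = 200; PS = ½(40 − 32)(40) = 160.

Total surplus = 360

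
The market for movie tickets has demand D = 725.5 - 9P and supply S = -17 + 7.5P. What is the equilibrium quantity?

Q* = 320.5

Set D = S: 725.5 - 9P = -17 + 7.5P.
742.5 = 16.5P, so P* = 45.
Q* = 725.5 − 9(45) = 320.5.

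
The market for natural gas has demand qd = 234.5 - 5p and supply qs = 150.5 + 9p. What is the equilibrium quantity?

q* = 204.5

Set qd = qs: 234.5 - 5p = 150.5 + 9p.
84 = 14p, so p* = 6.
q* = 234.5 − 5(6) = 204.5.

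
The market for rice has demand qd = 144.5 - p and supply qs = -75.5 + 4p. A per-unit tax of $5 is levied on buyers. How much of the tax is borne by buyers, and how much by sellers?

Buyers bear $4, sellers bear $1

Pre-tax equilibrium: p* = 44, q* = 100.5.
Tax on buyers shifts demand to qd = 144.5 − 1(p + 5) = 139.5 - p.
139.5 - p = -75.5 + 4p gives seller price ps = 43; buyers pay pb = 43 + 5 = 48.
New quantity: q = 144.5 − 1(48) = 96.5.
Buyer burden = 48 − 44 = 4; seller burden = 44 − 43 = 1.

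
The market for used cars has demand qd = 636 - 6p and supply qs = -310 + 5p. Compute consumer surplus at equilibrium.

Consumer surplus = 1200

Equilibrium: 636 - 6p = -310 + 5p gives p* = 86, q* = 120.
Demand choke price (qd = 0): p = 106.
CS = ½(106 − 86)(120) = 1200.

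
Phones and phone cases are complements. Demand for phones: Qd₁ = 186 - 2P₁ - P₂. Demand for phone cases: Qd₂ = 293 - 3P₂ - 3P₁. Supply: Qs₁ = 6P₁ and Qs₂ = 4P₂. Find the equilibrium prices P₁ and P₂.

P₁ = 1009/53, P₂ = 1786/53

Market 1: 186 - 2P₁ - P₂ = 6P₁ → 8P₁ + P₂ = 186.
Market 2: 7P₂ + 3P₁ = 293.
Eliminating P₂: 7×(1) − 1×(2) gives 53P₁ = 1009, so P₁ = 1009/53.
Back-substitute into (2): P₂ = (293 − 3×1009/53) / 7 = 1786/53.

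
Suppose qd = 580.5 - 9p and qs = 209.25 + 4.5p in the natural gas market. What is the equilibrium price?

p* = 27.5

Set qd = qs: 580.5 - 9p = 209.25 + 4.5p.
371.25 = 13.5p, so p* = 27.5.
q* = 580.5 − 9(27.5) = 333.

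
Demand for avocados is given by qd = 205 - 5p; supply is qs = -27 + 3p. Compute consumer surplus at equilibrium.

Consumer surplus = 360

Equilibrium: 205 - 5p = -27 + 3p gives p* = 29, q* = 60.
Demand choke price (qd = 0): p = 41.
CS = ½(41 − 29)(60) = 360.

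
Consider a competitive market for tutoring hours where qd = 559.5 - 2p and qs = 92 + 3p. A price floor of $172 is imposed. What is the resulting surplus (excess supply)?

Surplus = 392.5

Equilibrium price would be p* = 93.5, so the floor at 172 binds.
At p = 172: qd = 215.5, qs = 608.
Surplus = 608 − 215.5 = 392.5.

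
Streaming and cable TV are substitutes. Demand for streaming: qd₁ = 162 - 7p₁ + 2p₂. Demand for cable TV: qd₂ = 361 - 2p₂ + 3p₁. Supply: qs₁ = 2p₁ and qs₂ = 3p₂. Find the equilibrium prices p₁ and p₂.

p₁ = 1532/39, p₂ = 1245/13

Market 1: 162 - 7p₁ + 2p₂ = 2p₁ → 9p₁ - 2p₂ = 162.
Market 2: 5p₂ - 3p₁ = 361.
Eliminating p₂: 5×(1) + 2×(2) gives 39p₁ = 1532, so p₁ = 1532/39.
Back-substitute into (2): p₂ = (361 + 3×1532/39) / 5 = 1245/13.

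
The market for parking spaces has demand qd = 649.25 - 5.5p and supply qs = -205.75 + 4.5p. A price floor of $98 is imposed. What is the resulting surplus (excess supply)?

Surplus = 125

Equilibrium price would be p* = 85.5, so the floor at 98 binds.
At p = 98: qd = 110.25, qs = 235.25.
Surplus = 235.25 − 110.25 = 125.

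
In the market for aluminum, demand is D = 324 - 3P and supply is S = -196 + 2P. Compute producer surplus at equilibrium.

Equilibrium: 324 - 3P = -196 + 2P gives P* = 104, Q* = 12.
Supply starts at P = 98 (where S = 0).
PS = ½(104 − 98)(12) = 36.

Producer surplus = 36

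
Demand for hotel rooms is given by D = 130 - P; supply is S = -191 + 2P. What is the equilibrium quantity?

Set D = S: 130 - P = -191 + 2P.
321 = 3P, so P* = 107.
Q* = 130 − 1(107) = 23.

Q* = 23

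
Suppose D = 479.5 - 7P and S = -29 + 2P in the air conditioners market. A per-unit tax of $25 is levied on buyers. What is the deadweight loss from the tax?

Deadweight loss = 4375/9

Pre-tax equilibrium: P* = 56.5, Q* = 84.
Tax on buyers shifts demand to D = 479.5 − 7(P + 25) = 304.5 - 7P.
304.5 - 7P = -29 + 2P gives seller price Ps = 667/18; buyers pay Pb = 667/18 + 25 = 1117/18.
New quantity: Q = 479.5 − 7(1117/18) = 406/9.
DWL = ½ × 25 × (84 − 406/9) = 4375/9.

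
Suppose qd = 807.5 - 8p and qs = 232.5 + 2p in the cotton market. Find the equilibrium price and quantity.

Set qd = qs: 807.5 - 8p = 232.5 + 2p.
575 = 10p, so p* = 57.5.
q* = 807.5 − 8(57.5) = 347.5.

p* = 57.5, q* = 347.5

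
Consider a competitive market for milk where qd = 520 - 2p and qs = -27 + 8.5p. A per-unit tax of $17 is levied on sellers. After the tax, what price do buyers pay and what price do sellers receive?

Pre-tax equilibrium: p* = 1094/21, q* = 8732/21.
Tax on sellers shifts supply to qs = -27 + 8.5(p − 17) = -171.5 + 8.5p.
520 - 2p = -171.5 + 8.5p gives buyer price pb = 461/7; sellers receive ps = 461/7 − 17 = 342/7.
New quantity: q = 520 − 2(461/7) = 2718/7.

Buyers pay 461/7, sellers receive 342/7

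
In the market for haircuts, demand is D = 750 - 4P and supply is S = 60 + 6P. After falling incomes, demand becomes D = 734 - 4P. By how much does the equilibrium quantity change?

Original equilibrium: P* = 69, Q* = 474.
New equilibrium: 734 - 4P = 60 + 6P, so 674 = 10P and P' = 67.4; Q' = 734 − 4(67.4) = 464.4.
Change in quantity: 464.4 − 474 = -9.6.

ΔQ = -9.6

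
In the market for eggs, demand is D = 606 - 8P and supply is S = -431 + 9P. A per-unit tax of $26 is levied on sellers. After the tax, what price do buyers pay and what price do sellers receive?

Pre-tax equilibrium: P* = 61, Q* = 118.
Tax on sellers shifts supply to S = -431 + 9(P − 26) = -665 + 9P.
606 - 8P = -665 + 9P gives buyer price Pb = 1271/17; sellers receive Ps = 1271/17 − 26 = 829/17.
New quantity: Q = 606 − 8(1271/17) = 134/17.

Buyers pay 1271/17, sellers receive 829/17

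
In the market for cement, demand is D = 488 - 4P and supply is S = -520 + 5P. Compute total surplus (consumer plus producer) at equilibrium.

Equilibrium: 488 - 4P = -520 + 5P gives P* = 112, Q* = 40.
Demand choke price: P = 122; supply starts at P = 104.
CS = ½(122 − 112)(40) = 200; PS = ½(112 − 104)(40) = 160.

Total surplus = 360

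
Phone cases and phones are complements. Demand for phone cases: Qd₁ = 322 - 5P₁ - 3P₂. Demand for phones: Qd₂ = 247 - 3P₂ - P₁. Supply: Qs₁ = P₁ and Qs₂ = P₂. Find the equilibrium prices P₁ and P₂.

P₁ = 547/21, P₂ = 1160/21

Market 1: 322 - 5P₁ - 3P₂ = P₁ → 6P₁ + 3P₂ = 322.
Market 2: 4P₂ + P₁ = 247.
Eliminating P₂: 4×(1) − 3×(2) gives 21P₁ = 547, so P₁ = 547/21.
Back-substitute into (2): P₂ = (247 − 1×547/21) / 4 = 1160/21.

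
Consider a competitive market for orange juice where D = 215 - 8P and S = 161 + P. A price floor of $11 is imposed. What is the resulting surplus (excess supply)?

Surplus = 45

Equilibrium price would be P* = 6, so the floor at 11 binds.
At P = 11: D = 127, S = 172.
Surplus = 172 − 127 = 45.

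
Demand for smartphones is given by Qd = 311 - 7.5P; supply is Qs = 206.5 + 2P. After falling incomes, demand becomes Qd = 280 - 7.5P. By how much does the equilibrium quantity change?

ΔQ = -124/19

Original equilibrium: P* = 11, Q* = 228.5.
New equilibrium: 280 - 7.5P = 206.5 + 2P, so 73.5 = 9.5P and P' = 147/19; Q' = 280 − 7.5(147/19) = 8435/38.
Change in quantity: 8435/38 − 228.5 = -124/19.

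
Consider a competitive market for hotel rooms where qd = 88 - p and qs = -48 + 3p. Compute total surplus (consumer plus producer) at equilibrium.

Equilibrium: 88 - p = -48 + 3p gives p* = 34, q* = 54.
Demand choke price: p = 88; supply starts at p = 16.
CS = ½(88 − 34)(54) = 1458; PS = ½(34 − 16)(54) = 486.

Total surplus = 1944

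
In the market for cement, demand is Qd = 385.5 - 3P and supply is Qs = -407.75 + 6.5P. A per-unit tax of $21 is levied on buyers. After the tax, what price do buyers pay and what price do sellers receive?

Buyers pay 3719/38, sellers receive 2921/38

Pre-tax equilibrium: P* = 83.5, Q* = 135.
Tax on buyers shifts demand to Qd = 385.5 − 3(P + 21) = 322.5 - 3P.
322.5 - 3P = -407.75 + 6.5P gives seller price Ps = 2921/38; buyers pay Pb = 2921/38 + 21 = 3719/38.
New quantity: Q = 385.5 − 3(3719/38) = 1746/19.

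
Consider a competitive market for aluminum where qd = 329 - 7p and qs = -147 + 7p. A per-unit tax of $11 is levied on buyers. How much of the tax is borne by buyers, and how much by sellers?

Pre-tax equilibrium: p* = 34, q* = 91.
Tax on buyers shifts demand to qd = 329 − 7(p + 11) = 252 - 7p.
252 - 7p = -147 + 7p gives seller price ps = 28.5; buyers pay pb = 28.5 + 11 = 39.5.
New quantity: q = 329 − 7(39.5) = 52.5.
Buyer burden = 39.5 − 34 = 5.5; seller burden = 34 − 28.5 = 5.5.

Buyers bear $5.5, sellers bear $5.5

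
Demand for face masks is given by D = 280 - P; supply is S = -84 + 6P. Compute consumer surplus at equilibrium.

Equilibrium: 280 - P = -84 + 6P gives P* = 52, Q* = 228.
Demand choke price (D = 0): P = 280.
CS = ½(280 − 52)(228) = 25992.

Consumer surplus = 25992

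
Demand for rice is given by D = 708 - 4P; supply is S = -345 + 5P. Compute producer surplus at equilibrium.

Equilibrium: 708 - 4P = -345 + 5P gives P* = 117, Q* = 240.
Supply starts at P = 69 (where S = 0).
PS = ½(117 − 69)(240) = 5760.

Producer surplus = 5760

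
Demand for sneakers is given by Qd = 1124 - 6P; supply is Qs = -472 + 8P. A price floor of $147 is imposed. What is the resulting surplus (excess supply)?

Surplus = 462

Equilibrium price would be P* = 114, so the floor at 147 binds.
At P = 147: Qd = 242, Qs = 704.
Surplus = 704 − 242 = 462.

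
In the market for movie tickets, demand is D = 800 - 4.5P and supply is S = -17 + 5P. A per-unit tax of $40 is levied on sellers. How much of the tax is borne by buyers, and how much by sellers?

Buyers bear 400/19, sellers bear 360/19

Pre-tax equilibrium: P* = 86, Q* = 413.
Tax on sellers shifts supply to S = -17 + 5(P − 40) = -217 + 5P.
800 - 4.5P = -217 + 5P gives buyer price Pb = 2034/19; sellers receive Ps = 2034/19 − 40 = 1274/19.
New quantity: Q = 800 − 4.5(2034/19) = 6047/19.
Buyer burden = 2034/19 − 86 = 400/19; seller burden = 86 − 1274/19 = 360/19.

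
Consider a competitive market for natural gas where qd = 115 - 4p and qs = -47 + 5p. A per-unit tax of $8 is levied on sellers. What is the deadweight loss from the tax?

Deadweight loss = 640/9

Pre-tax equilibrium: p* = 18, q* = 43.
Tax on sellers shifts supply to qs = -47 + 5(p − 8) = -87 + 5p.
115 - 4p = -87 + 5p gives buyer price pb = 202/9; sellers receive ps = 202/9 − 8 = 130/9.
New quantity: q = 115 − 4(202/9) = 227/9.
DWL = ½ × 8 × (43 − 227/9) = 640/9.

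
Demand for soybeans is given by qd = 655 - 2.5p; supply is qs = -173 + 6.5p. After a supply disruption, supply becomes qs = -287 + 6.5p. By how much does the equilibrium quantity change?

Original equilibrium: p* = 92, q* = 425.
New equilibrium: 655 - 2.5p = -287 + 6.5p, so 942 = 9p and p' = 314/3; q' = 655 − 2.5(314/3) = 1180/3.
Change in quantity: 1180/3 − 425 = -95/3.

Δq = -95/3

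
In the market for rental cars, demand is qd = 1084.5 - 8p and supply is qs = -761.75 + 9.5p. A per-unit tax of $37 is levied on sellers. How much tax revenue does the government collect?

Tax revenue = 206719/70

Pre-tax equilibrium: p* = 105.5, q* = 240.5.
Tax on sellers shifts supply to qs = -761.75 + 9.5(p − 37) = -1113.25 + 9.5p.
1084.5 - 8p = -1113.25 + 9.5p gives buyer price pb = 8791/70; sellers receive ps = 8791/70 − 37 = 6201/70.
New quantity: q = 1084.5 − 8(8791/70) = 5587/70.
Revenue = 37 × 5587/70 = 206719/70.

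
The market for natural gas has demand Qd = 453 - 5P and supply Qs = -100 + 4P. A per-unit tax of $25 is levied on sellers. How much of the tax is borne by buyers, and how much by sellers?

Pre-tax equilibrium: P* = 553/9, Q* = 1312/9.
Tax on sellers shifts supply to Qs = -100 + 4(P − 25) = -200 + 4P.
453 - 5P = -200 + 4P gives buyer price Pb = 653/9; sellers receive Ps = 653/9 − 25 = 428/9.
New quantity: Q = 453 − 5(653/9) = 812/9.
Buyer burden = 653/9 − 553/9 = 100/9; seller burden = 553/9 − 428/9 = 125/9.

Buyers bear 100/9, sellers bear 125/9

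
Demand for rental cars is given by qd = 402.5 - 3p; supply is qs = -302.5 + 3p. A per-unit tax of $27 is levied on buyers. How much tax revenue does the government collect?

Pre-tax equilibrium: p* = 117.5, q* = 50.
Tax on buyers shifts demand to qd = 402.5 − 3(p + 27) = 321.5 - 3p.
321.5 - 3p = -302.5 + 3p gives seller price ps = 104; buyers pay pb = 104 + 27 = 131.
New quantity: q = 402.5 − 3(131) = 9.5.
Revenue = 27 × 9.5 = 256.5.

Tax revenue = 256.5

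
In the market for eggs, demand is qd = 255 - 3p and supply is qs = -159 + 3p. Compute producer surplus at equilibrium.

Producer surplus = 384

Equilibrium: 255 - 3p = -159 + 3p gives p* = 69, q* = 48.
Supply starts at p = 53 (where qs = 0).
PS = ½(69 − 53)(48) = 384.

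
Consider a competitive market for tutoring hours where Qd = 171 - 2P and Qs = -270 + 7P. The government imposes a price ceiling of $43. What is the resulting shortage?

Shortage = 54

Equilibrium price would be P* = 49, so the ceiling at 43 binds.
At P = 43: Qd = 171 − 2(43) = 85, Qs = -270 + 7(43) = 31.
Shortage = 85 − 31 = 54.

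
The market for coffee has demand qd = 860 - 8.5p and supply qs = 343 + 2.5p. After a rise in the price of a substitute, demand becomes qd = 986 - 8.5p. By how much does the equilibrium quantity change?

Δq = 315/11

Original equilibrium: p* = 47, q* = 460.5.
New equilibrium: 986 - 8.5p = 343 + 2.5p, so 643 = 11p and p' = 643/11; q' = 986 − 8.5(643/11) = 10761/22.
Change in quantity: 10761/22 − 460.5 = 315/11.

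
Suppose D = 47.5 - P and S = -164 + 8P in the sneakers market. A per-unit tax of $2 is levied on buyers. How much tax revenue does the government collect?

Tax revenue = 400/9

Pre-tax equilibrium: P* = 23.5, Q* = 24.
Tax on buyers shifts demand to D = 47.5 − 1(P + 2) = 45.5 - P.
45.5 - P = -164 + 8P gives seller price Ps = 419/18; buyers pay Pb = 419/18 + 2 = 455/18.
New quantity: Q = 47.5 − 1(455/18) = 200/9.
Revenue = 2 × 200/9 = 400/9.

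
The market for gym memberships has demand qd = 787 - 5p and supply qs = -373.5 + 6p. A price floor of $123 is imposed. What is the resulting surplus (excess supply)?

Surplus = 192.5

Equilibrium price would be p* = 105.5, so the floor at 123 binds.
At p = 123: qd = 172, qs = 364.5.
Surplus = 364.5 − 172 = 192.5.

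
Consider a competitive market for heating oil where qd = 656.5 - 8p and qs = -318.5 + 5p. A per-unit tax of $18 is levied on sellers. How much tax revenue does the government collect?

Pre-tax equilibrium: p* = 75, q* = 56.5.
Tax on sellers shifts supply to qs = -318.5 + 5(p − 18) = -408.5 + 5p.
656.5 - 8p = -408.5 + 5p gives buyer price pb = 1065/13; sellers receive ps = 1065/13 − 18 = 831/13.
New quantity: q = 656.5 − 8(1065/13) = 29/26.
Revenue = 18 × 29/26 = 261/13.

Tax revenue = 261/13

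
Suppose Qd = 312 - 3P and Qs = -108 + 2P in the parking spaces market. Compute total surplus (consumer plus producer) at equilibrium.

Total surplus = 1500

Equilibrium: 312 - 3P = -108 + 2P gives P* = 84, Q* = 60.
Demand choke price: P = 104; supply starts at P = 54.
CS = ½(104 − 84)(60) = 600; PS = ½(84 − 54)(60) = 900.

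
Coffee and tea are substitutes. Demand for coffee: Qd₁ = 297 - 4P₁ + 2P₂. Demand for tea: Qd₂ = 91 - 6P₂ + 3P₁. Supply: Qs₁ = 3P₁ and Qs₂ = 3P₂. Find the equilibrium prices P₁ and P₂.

P₁ = 2855/57, P₂ = 1528/57

Market 1: 297 - 4P₁ + 2P₂ = 3P₁ → 7P₁ - 2P₂ = 297.
Market 2: 9P₂ - 3P₁ = 91.
Eliminating P₂: 9×(1) + 2×(2) gives 57P₁ = 2855, so P₁ = 2855/57.
Back-substitute into (2): P₂ = (91 + 3×2855/57) / 9 = 1528/57.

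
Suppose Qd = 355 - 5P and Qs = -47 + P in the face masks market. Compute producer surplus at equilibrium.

Equilibrium: 355 - 5P = -47 + P gives P* = 67, Q* = 20.
Supply starts at P = 47 (where Qs = 0).
PS = ½(67 − 47)(20) = 200.

Producer surplus = 200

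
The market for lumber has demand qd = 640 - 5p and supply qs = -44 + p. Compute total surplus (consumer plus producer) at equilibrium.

Equilibrium: 640 - 5p = -44 + p gives p* = 114, q* = 70.
Demand choke price: p = 128; supply starts at p = 44.
CS = ½(128 − 114)(70) = 490; PS = ½(114 − 44)(70) = 2450.

Total surplus = 2940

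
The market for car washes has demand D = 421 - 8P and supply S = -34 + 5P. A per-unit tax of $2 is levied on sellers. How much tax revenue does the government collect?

Pre-tax equilibrium: P* = 35, Q* = 141.
Tax on sellers shifts supply to S = -34 + 5(P − 2) = -44 + 5P.
421 - 8P = -44 + 5P gives buyer price Pb = 465/13; sellers receive Ps = 465/13 − 2 = 439/13.
New quantity: Q = 421 − 8(465/13) = 1753/13.
Revenue = 2 × 1753/13 = 3506/13.

Tax revenue = 3506/13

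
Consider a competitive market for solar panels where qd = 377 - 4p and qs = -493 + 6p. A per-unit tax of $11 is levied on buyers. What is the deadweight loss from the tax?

Pre-tax equilibrium: p* = 87, q* = 29.
Tax on buyers shifts demand to qd = 377 − 4(p + 11) = 333 - 4p.
333 - 4p = -493 + 6p gives seller price ps = 82.6; buyers pay pb = 82.6 + 11 = 93.6.
New quantity: q = 377 − 4(93.6) = 2.6.
DWL = ½ × 11 × (29 − 2.6) = 145.2.

Deadweight loss = 145.2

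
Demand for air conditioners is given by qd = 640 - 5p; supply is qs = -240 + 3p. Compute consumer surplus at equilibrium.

Consumer surplus = 810

Equilibrium: 640 - 5p = -240 + 3p gives p* = 110, q* = 90.
Demand choke price (qd = 0): p = 128.
CS = ½(128 − 110)(90) = 810.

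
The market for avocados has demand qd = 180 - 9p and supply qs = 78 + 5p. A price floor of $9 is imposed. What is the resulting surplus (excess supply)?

Surplus = 24

Equilibrium price would be p* = 51/7, so the floor at 9 binds.
At p = 9: qd = 99, qs = 123.
Surplus = 123 − 99 = 24.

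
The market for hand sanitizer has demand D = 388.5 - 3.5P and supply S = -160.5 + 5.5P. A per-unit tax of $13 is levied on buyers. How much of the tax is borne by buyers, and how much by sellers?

Buyers bear 143/18, sellers bear 91/18

Pre-tax equilibrium: P* = 61, Q* = 175.
Tax on buyers shifts demand to D = 388.5 − 3.5(P + 13) = 343 - 3.5P.
343 - 3.5P = -160.5 + 5.5P gives seller price Ps = 1007/18; buyers pay Pb = 1007/18 + 13 = 1241/18.
New quantity: Q = 388.5 − 3.5(1241/18) = 5299/36.
Buyer burden = 1241/18 − 61 = 143/18; seller burden = 61 − 1007/18 = 91/18.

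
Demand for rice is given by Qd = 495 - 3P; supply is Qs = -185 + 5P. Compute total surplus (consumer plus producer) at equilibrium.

Equilibrium: 495 - 3P = -185 + 5P gives P* = 85, Q* = 240.
Demand choke price: P = 165; supply starts at P = 37.
CS = ½(165 − 85)(240) = 9600; PS = ½(85 − 37)(240) = 5760.

Total surplus = 15360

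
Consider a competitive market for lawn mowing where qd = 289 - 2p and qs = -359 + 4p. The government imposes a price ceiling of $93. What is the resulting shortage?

Equilibrium price would be p* = 108, so the ceiling at 93 binds.
At p = 93: qd = 289 − 2(93) = 103, qs = -359 + 4(93) = 13.
Shortage = 103 − 13 = 90.

Shortage = 90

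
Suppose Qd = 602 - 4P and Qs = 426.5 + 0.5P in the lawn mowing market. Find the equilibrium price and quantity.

Set Qd = Qs: 602 - 4P = 426.5 + 0.5P.
175.5 = 4.5P, so P* = 39.
Q* = 602 − 4(39) = 446.

P* = 39, Q* = 446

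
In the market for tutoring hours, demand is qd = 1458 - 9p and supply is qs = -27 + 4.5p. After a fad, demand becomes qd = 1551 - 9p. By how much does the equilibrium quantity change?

Original equilibrium: p* = 110, q* = 468.
New equilibrium: 1551 - 9p = -27 + 4.5p, so 1578 = 13.5p and p' = 1052/9; q' = 1551 − 9(1052/9) = 499.
Change in quantity: 499 − 468 = 31.

Δq = 31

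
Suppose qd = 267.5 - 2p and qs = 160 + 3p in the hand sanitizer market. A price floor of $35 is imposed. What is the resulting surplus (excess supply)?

Equilibrium price would be p* = 21.5, so the floor at 35 binds.
At p = 35: qd = 197.5, qs = 265.
Surplus = 265 − 197.5 = 67.5.

Surplus = 67.5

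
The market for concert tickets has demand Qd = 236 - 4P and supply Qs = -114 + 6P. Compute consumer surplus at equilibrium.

Consumer surplus = 1152

Equilibrium: 236 - 4P = -114 + 6P gives P* = 35, Q* = 96.
Demand choke price (Qd = 0): P = 59.
CS = ½(59 − 35)(96) = 1152.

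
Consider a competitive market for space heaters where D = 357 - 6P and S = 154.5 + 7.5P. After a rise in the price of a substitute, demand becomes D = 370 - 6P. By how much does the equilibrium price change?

ΔP = 26/27

Original equilibrium: P* = 15, Q* = 267.
New equilibrium: 370 - 6P = 154.5 + 7.5P, so 215.5 = 13.5P and P' = 431/27; Q' = 370 − 6(431/27) = 2468/9.
Change in price: 431/27 − 15 = 26/27.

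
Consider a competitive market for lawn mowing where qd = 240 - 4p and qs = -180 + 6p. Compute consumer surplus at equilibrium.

Consumer surplus = 648

Equilibrium: 240 - 4p = -180 + 6p gives p* = 42, q* = 72.
Demand choke price (qd = 0): p = 60.
CS = ½(60 − 42)(72) = 648.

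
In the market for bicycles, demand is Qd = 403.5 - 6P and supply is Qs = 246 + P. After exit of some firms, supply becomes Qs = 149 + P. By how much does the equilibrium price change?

ΔP = 97/7

Original equilibrium: P* = 22.5, Q* = 268.5.
New equilibrium: 403.5 - 6P = 149 + P, so 254.5 = 7P and P' = 509/14; Q' = 403.5 − 6(509/14) = 2595/14.
Change in price: 509/14 − 22.5 = 97/7.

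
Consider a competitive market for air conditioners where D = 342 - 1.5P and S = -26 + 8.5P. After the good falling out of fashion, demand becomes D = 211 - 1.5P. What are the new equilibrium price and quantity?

Original equilibrium: P* = 36.8, Q* = 286.8.
New equilibrium: 211 - 1.5P = -26 + 8.5P, so 237 = 10P and P' = 23.7; Q' = 211 − 1.5(23.7) = 175.45.

P' = 23.7, Q' = 175.45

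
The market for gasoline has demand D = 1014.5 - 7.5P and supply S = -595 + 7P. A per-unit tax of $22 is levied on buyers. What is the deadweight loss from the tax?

Deadweight loss = 25410/29

Pre-tax equilibrium: P* = 111, Q* = 182.
Tax on buyers shifts demand to D = 1014.5 − 7.5(P + 22) = 849.5 - 7.5P.
849.5 - 7.5P = -595 + 7P gives seller price Ps = 2889/29; buyers pay Pb = 2889/29 + 22 = 3527/29.
New quantity: Q = 1014.5 − 7.5(3527/29) = 2968/29.
DWL = ½ × 22 × (182 − 2968/29) = 25410/29.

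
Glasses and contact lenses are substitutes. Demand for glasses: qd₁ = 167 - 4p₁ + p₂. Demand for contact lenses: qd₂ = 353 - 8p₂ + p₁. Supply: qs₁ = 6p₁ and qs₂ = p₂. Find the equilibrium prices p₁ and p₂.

p₁ = 1856/89, p₂ = 3697/89

Market 1: 167 - 4p₁ + p₂ = 6p₁ → 10p₁ - p₂ = 167.
Market 2: 9p₂ - p₁ = 353.
Eliminating p₂: 9×(1) + 1×(2) gives 89p₁ = 1856, so p₁ = 1856/89.
Back-substitute into (2): p₂ = (353 + 1×1856/89) / 9 = 3697/89.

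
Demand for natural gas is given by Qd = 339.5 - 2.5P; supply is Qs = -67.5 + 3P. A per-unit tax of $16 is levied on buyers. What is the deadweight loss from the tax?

Pre-tax equilibrium: P* = 74, Q* = 154.5.
Tax on buyers shifts demand to Qd = 339.5 − 2.5(P + 16) = 299.5 - 2.5P.
299.5 - 2.5P = -67.5 + 3P gives seller price Ps = 734/11; buyers pay Pb = 734/11 + 16 = 910/11.
New quantity: Q = 339.5 − 2.5(910/11) = 2919/22.
DWL = ½ × 16 × (154.5 − 2919/22) = 1920/11.

Deadweight loss = 1920/11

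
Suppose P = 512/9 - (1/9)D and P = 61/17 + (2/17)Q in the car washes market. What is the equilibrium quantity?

Set the two price expressions equal: 512/9 - (1/9)Q = 61/17 + (2/17)Q.
8155/153 = (35/153)Q, so Q* = 233.
P* = 512/9 − (1/9)(233) = 31.

Q* = 233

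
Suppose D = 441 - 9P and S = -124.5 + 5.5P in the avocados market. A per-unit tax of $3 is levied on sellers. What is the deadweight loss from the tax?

Deadweight loss = 891/58

Pre-tax equilibrium: P* = 39, Q* = 90.
Tax on sellers shifts supply to S = -124.5 + 5.5(P − 3) = -141 + 5.5P.
441 - 9P = -141 + 5.5P gives buyer price Pb = 1164/29; sellers receive Ps = 1164/29 − 3 = 1077/29.
New quantity: Q = 441 − 9(1164/29) = 2313/29.
DWL = ½ × 3 × (90 − 2313/29) = 891/58.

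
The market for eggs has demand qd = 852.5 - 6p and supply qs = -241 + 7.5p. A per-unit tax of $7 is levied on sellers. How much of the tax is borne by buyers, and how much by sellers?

Pre-tax equilibrium: p* = 81, q* = 366.5.
Tax on sellers shifts supply to qs = -241 + 7.5(p − 7) = -293.5 + 7.5p.
852.5 - 6p = -293.5 + 7.5p gives buyer price pb = 764/9; sellers receive ps = 764/9 − 7 = 701/9.
New quantity: q = 852.5 − 6(764/9) = 2059/6.
Buyer burden = 764/9 − 81 = 35/9; seller burden = 81 − 701/9 = 28/9.

Buyers bear 35/9, sellers bear 28/9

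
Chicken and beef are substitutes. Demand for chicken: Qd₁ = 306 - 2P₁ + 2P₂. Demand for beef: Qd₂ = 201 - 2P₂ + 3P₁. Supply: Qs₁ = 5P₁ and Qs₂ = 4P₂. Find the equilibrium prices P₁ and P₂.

Market 1: 306 - 2P₁ + 2P₂ = 5P₁ → 7P₁ - 2P₂ = 306.
Market 2: 6P₂ - 3P₁ = 201.
Eliminating P₂: 6×(1) + 2×(2) gives 36P₁ = 2238, so P₁ = 373/6.
Back-substitute into (2): P₂ = (201 + 3×373/6) / 6 = 775/12.

P₁ = 373/6, P₂ = 775/12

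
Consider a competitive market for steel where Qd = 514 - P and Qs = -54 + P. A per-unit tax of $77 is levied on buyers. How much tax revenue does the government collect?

Tax revenue = 14745.5

Pre-tax equilibrium: P* = 284, Q* = 230.
Tax on buyers shifts demand to Qd = 514 − 1(P + 77) = 437 - P.
437 - P = -54 + P gives seller price Ps = 245.5; buyers pay Pb = 245.5 + 77 = 322.5.
New quantity: Q = 514 − 1(322.5) = 191.5.
Revenue = 77 × 191.5 = 14745.5.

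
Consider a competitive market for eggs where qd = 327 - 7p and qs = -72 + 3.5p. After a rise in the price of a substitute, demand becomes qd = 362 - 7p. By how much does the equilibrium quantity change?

Original equilibrium: p* = 38, q* = 61.
New equilibrium: 362 - 7p = -72 + 3.5p, so 434 = 10.5p and p' = 124/3; q' = 362 − 7(124/3) = 218/3.
Change in quantity: 218/3 − 61 = 35/3.

Δq = 35/3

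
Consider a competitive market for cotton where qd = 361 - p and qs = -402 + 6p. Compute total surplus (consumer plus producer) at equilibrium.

Total surplus = 37044

Equilibrium: 361 - p = -402 + 6p gives p* = 109, q* = 252.
Demand choke price: p = 361; supply starts at p = 67.
CS = ½(361 − 109)(252) = 31752; PS = ½(109 − 67)(252) = 5292.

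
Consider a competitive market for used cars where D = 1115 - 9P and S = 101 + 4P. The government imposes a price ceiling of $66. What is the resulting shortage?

Equilibrium price would be P* = 78, so the ceiling at 66 binds.
At P = 66: D = 1115 − 9(66) = 521, S = 101 + 4(66) = 365.
Shortage = 521 − 365 = 156.

Shortage = 156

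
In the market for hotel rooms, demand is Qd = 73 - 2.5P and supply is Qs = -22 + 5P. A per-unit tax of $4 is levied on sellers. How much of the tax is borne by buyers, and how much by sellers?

Pre-tax equilibrium: P* = 38/3, Q* = 124/3.
Tax on sellers shifts supply to Qs = -22 + 5(P − 4) = -42 + 5P.
73 - 2.5P = -42 + 5P gives buyer price Pb = 46/3; sellers receive Ps = 46/3 − 4 = 34/3.
New quantity: Q = 73 − 2.5(46/3) = 104/3.
Buyer burden = 46/3 − 38/3 = 8/3; seller burden = 38/3 − 34/3 = 4/3.

Buyers bear 8/3, sellers bear 4/3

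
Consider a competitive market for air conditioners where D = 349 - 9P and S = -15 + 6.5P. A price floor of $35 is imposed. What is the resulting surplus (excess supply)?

Surplus = 178.5

Equilibrium price would be P* = 728/31, so the floor at 35 binds.
At P = 35: D = 34, S = 212.5.
Surplus = 212.5 − 34 = 178.5.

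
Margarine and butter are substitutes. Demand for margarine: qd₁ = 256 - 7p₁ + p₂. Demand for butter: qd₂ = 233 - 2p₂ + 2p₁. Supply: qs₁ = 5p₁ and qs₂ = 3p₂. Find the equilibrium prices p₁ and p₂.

Market 1: 256 - 7p₁ + p₂ = 5p₁ → 12p₁ - p₂ = 256.
Market 2: 5p₂ - 2p₁ = 233.
Eliminating p₂: 5×(1) + 1×(2) gives 58p₁ = 1513, so p₁ = 1513/58.
Back-substitute into (2): p₂ = (233 + 2×1513/58) / 5 = 1654/29.

p₁ = 1513/58, p₂ = 1654/29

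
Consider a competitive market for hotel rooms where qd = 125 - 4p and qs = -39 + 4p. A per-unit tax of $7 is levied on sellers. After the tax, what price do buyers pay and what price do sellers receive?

Pre-tax equilibrium: p* = 20.5, q* = 43.
Tax on sellers shifts supply to qs = -39 + 4(p − 7) = -67 + 4p.
125 - 4p = -67 + 4p gives buyer price pb = 24; sellers receive ps = 24 − 7 = 17.
New quantity: q = 125 − 4(24) = 29.

Buyers pay $24, sellers receive $17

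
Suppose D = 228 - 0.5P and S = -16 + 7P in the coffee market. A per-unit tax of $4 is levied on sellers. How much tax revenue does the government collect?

Tax revenue = 12592/15

Pre-tax equilibrium: P* = 488/15, Q* = 3176/15.
Tax on sellers shifts supply to S = -16 + 7(P − 4) = -44 + 7P.
228 - 0.5P = -44 + 7P gives buyer price Pb = 544/15; sellers receive Ps = 544/15 − 4 = 484/15.
New quantity: Q = 228 − 0.5(544/15) = 3148/15.
Revenue = 4 × 3148/15 = 12592/15.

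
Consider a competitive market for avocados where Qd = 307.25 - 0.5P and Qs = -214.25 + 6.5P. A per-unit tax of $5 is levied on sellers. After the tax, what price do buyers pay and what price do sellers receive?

Pre-tax equilibrium: P* = 74.5, Q* = 270.
Tax on sellers shifts supply to Qs = -214.25 + 6.5(P − 5) = -246.75 + 6.5P.
307.25 - 0.5P = -246.75 + 6.5P gives buyer price Pb = 554/7; sellers receive Ps = 554/7 − 5 = 519/7.
New quantity: Q = 307.25 − 0.5(554/7) = 7495/28.

Buyers pay 554/7, sellers receive 519/7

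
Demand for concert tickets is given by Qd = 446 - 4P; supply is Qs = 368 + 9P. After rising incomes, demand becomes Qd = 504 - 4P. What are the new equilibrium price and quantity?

Original equilibrium: P* = 6, Q* = 422.
New equilibrium: 504 - 4P = 368 + 9P, so 136 = 13P and P' = 136/13; Q' = 504 − 4(136/13) = 6008/13.

P' = 136/13, Q' = 6008/13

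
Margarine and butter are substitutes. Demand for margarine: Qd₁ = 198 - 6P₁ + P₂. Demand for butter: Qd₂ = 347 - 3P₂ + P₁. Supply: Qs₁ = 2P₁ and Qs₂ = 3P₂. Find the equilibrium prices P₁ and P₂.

Market 1: 198 - 6P₁ + P₂ = 2P₁ → 8P₁ - P₂ = 198.
Market 2: 6P₂ - P₁ = 347.
Eliminating P₂: 6×(1) + 1×(2) gives 47P₁ = 1535, so P₁ = 1535/47.
Back-substitute into (2): P₂ = (347 + 1×1535/47) / 6 = 2974/47.

P₁ = 1535/47, P₂ = 2974/47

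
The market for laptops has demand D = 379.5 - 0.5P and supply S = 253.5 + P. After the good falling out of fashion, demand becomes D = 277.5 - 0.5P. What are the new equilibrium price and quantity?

Original equilibrium: P* = 84, Q* = 337.5.
New equilibrium: 277.5 - 0.5P = 253.5 + P, so 24 = 1.5P and P' = 16; Q' = 277.5 − 0.5(16) = 269.5.

P' = 16, Q' = 269.5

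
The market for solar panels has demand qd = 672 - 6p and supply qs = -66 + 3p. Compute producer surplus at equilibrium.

Producer surplus = 5400

Equilibrium: 672 - 6p = -66 + 3p gives p* = 82, q* = 180.
Supply starts at p = 22 (where qs = 0).
PS = ½(82 − 22)(180) = 5400.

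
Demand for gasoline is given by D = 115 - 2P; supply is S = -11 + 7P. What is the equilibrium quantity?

Set D = S: 115 - 2P = -11 + 7P.
126 = 9P, so P* = 14.
Q* = 115 − 2(14) = 87.

Q* = 87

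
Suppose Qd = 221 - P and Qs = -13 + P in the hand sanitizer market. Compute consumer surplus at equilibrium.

Consumer surplus = 5408

Equilibrium: 221 - P = -13 + P gives P* = 117, Q* = 104.
Demand choke price (Qd = 0): P = 221.
CS = ½(221 − 117)(104) = 5408.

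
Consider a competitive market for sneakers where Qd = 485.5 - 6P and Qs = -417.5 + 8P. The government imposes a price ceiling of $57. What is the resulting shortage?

Equilibrium price would be P* = 64.5, so the ceiling at 57 binds.
At P = 57: Qd = 485.5 − 6(57) = 143.5, Qs = -417.5 + 8(57) = 38.5.
Shortage = 143.5 − 38.5 = 105.

Shortage = 105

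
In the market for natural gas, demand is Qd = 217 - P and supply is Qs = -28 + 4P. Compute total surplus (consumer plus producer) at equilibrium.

Total surplus = 17640

Equilibrium: 217 - P = -28 + 4P gives P* = 49, Q* = 168.
Demand choke price: P = 217; supply starts at P = 7.
CS = ½(217 − 49)(168) = 14112; PS = ½(49 − 7)(168) = 3528.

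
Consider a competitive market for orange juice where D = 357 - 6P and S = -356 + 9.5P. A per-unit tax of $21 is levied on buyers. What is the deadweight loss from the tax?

Pre-tax equilibrium: P* = 46, Q* = 81.
Tax on buyers shifts demand to D = 357 − 6(P + 21) = 231 - 6P.
231 - 6P = -356 + 9.5P gives seller price Ps = 1174/31; buyers pay Pb = 1174/31 + 21 = 1825/31.
New quantity: Q = 357 − 6(1825/31) = 117/31.
DWL = ½ × 21 × (81 − 117/31) = 25137/31.

Deadweight loss = 25137/31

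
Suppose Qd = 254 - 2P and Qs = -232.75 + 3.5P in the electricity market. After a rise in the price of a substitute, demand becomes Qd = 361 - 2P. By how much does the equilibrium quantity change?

ΔQ = 749/11

Original equilibrium: P* = 88.5, Q* = 77.
New equilibrium: 361 - 2P = -232.75 + 3.5P, so 593.75 = 5.5P and P' = 2375/22; Q' = 361 − 2(2375/22) = 1596/11.
Change in quantity: 1596/11 − 77 = 749/11.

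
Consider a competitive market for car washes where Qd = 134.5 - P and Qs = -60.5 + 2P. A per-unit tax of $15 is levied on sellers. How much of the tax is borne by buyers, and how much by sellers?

Buyers bear $10, sellers bear $5

Pre-tax equilibrium: P* = 65, Q* = 69.5.
Tax on sellers shifts supply to Qs = -60.5 + 2(P − 15) = -90.5 + 2P.
134.5 - P = -90.5 + 2P gives buyer price Pb = 75; sellers receive Ps = 75 − 15 = 60.
New quantity: Q = 134.5 − 1(75) = 59.5.
Buyer burden = 75 − 65 = 10; seller burden = 65 − 60 = 5.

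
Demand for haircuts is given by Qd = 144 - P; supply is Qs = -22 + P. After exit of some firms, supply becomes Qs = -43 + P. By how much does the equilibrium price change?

ΔP = 10.5

Original equilibrium: P* = 83, Q* = 61.
New equilibrium: 144 - P = -43 + P, so 187 = 2P and P' = 93.5; Q' = 144 − 1(93.5) = 50.5.
Change in price: 93.5 − 83 = 10.5.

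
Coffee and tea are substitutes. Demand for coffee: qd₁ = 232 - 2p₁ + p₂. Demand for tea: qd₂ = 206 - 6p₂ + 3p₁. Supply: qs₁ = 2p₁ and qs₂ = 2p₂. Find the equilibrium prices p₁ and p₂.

Market 1: 232 - 2p₁ + p₂ = 2p₁ → 4p₁ - p₂ = 232.
Market 2: 8p₂ - 3p₁ = 206.
Eliminating p₂: 8×(1) + 1×(2) gives 29p₁ = 2062, so p₁ = 2062/29.
Back-substitute into (2): p₂ = (206 + 3×2062/29) / 8 = 1520/29.

p₁ = 2062/29, p₂ = 1520/29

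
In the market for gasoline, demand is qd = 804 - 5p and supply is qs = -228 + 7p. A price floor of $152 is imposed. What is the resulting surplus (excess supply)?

Equilibrium price would be p* = 86, so the floor at 152 binds.
At p = 152: qd = 44, qs = 836.
Surplus = 836 − 44 = 792.

Surplus = 792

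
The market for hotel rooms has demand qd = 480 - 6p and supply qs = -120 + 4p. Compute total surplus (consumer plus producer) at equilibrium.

Total surplus = 3000

Equilibrium: 480 - 6p = -120 + 4p gives p* = 60, q* = 120.
Demand choke price: p = 80; supply starts at p = 30.
CS = ½(80 − 60)(120) = 1200; PS = ½(60 − 30)(120) = 1800.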